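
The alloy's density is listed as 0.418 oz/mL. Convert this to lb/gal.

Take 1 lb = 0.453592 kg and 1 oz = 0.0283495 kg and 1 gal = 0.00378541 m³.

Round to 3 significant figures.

0.418 oz/mL × 0.0283495 kg/oz ÷ 10⁻⁶ m³/mL = 11850.1 kg/m³
11850.1 kg/m³ ÷ 0.453592 kg/lb × 0.00378541 m³/gal = 98.8939 lb/gal

98.9 lb/gal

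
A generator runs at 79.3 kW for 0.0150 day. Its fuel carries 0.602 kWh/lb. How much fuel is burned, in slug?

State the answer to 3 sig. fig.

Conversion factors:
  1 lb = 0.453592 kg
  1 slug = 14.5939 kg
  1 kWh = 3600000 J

1.47 slug

79.3 kW → 79300 W
0.0150 day → 1296 s
E = P × t = 79300 × 1296 = 1.02773×10⁸ J
0.602 kWh/lb → 4.77786×10⁶ J/kg
m = E / e_s = 1.02773×10⁸ / 4.77786×10⁶ = 21.5103 kg
In slug: 21.5103 / 14.5939 = 1.47392 slug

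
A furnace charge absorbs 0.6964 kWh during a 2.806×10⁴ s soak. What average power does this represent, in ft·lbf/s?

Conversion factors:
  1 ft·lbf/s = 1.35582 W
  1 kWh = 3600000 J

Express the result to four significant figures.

0.6964 kWh × 3600000 = 2.50704×10⁶ J
P = E / t = 2.50704×10⁶ J / 28060 s = 89.3457 W
89.3457 W ÷ (1.35582 W/ft·lbf/s) = 65.8979 ft·lbf/s

65.90 ft·lbf/s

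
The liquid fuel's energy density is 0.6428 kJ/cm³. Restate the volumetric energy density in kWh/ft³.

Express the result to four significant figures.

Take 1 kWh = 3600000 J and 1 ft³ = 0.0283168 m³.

5.056 kWh/ft³

0.6428 kJ/cm³ × 1000 J/kJ ÷ 10⁻⁶ m³/cm³ = 6.428×10⁸ J/m³
6.428×10⁸ J/m³ ÷ 3600000 J/kWh × 0.0283168 m³/ft³ = 5.05612 kWh/ft³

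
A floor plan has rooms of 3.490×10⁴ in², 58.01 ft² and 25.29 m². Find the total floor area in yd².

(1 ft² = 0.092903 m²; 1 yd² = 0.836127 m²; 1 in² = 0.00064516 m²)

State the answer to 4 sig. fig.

63.62 yd²

3.490×10⁴ in² × 0.00064516 = 22.5161 m²
58.01 ft² × 0.092903 = 5.3893 m²
25.29 m² (already m²)
Total: 22.5161 + 5.3893 + 25.29 = 53.1954 m²
In yd²: 53.1954 / 0.836127 = 63.6212 yd²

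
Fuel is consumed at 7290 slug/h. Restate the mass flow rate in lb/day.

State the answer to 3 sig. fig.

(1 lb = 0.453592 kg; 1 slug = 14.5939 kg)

5.63×10⁶ lb/day

7290 slug/h × 14.5939 kg/slug ÷ 3600 s/h = 29.5526 kg/s
29.5526 kg/s ÷ 0.453592 kg/lb × 86400 s/day = 5.62917×10⁶ lb/day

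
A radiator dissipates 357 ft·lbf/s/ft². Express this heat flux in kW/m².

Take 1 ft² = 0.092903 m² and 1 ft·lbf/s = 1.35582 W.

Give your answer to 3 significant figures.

357 ft·lbf/s/ft² × 1.35582 W/ft·lbf/s ÷ 0.092903 m²/ft² = 5210.03 W/m²
5210.03 W/m² ÷ 1000 W/kW = 5.21003 kW/m²

5.21 kW/m²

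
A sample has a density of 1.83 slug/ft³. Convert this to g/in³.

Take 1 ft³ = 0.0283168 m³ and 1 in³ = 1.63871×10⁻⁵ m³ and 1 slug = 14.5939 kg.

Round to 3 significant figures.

1.83 slug/ft³ × 14.5939 kg/slug ÷ 0.0283168 m³/ft³ = 943.145 kg/m³
943.145 kg/m³ ÷ 0.001 kg/g × 1.63871×10⁻⁵ m³/in³ = 15.4554 g/in³

15.5 g/in³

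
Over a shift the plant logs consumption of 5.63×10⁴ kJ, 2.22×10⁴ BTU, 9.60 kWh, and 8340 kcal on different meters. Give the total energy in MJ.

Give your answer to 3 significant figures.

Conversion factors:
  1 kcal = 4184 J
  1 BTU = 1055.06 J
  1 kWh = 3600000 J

149 MJ

5.63×10⁴ kJ × 1000 = 5.63×10⁷ J
2.22×10⁴ BTU × 1055.06 = 2.34223×10⁷ J
9.60 kWh × 3600000 = 3.456×10⁷ J
8340 kcal × 4184 = 3.48946×10⁷ J
Combined: 5.63×10⁷ + 2.34223×10⁷ + 3.456×10⁷ + 3.48946×10⁷ = 1.49177×10⁸ J
In MJ: 1.49177×10⁸ / 1000000 = 149.177 MJ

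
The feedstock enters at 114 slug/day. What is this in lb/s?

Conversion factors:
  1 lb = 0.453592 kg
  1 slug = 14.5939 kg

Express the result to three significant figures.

0.0425 lb/s

114 slug/day × 14.5939 kg/slug ÷ 86400 s/day = 0.0192558 kg/s
0.0192558 kg/s ÷ 0.453592 kg/lb = 0.0424518 lb/s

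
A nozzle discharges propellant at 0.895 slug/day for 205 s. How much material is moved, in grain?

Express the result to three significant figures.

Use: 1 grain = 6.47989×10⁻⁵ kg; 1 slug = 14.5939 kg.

478 grain

0.895 slug/day → 1.51175×10⁻⁴ kg/s
m = ṁ × t = 1.51175×10⁻⁴ × 205 = 0.0309909 kg
In grain: 0.0309909 / 6.47989×10⁻⁵ = 478.263 grain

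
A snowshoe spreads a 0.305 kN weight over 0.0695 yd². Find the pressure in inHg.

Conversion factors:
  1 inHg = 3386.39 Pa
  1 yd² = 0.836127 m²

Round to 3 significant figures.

0.305 kN × 1000 = 305 N
0.0695 yd² × 0.836127 = 0.0581108 m²
P = F / A = 305 N / 0.0581108 m² = 5248.59 Pa
5248.59 Pa ÷ (3386.39 Pa/inHg) = 1.54991 inHg

1.55 inHg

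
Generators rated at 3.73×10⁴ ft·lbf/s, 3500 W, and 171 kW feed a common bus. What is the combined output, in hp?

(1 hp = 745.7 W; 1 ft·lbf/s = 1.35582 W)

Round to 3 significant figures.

3.73×10⁴ ft·lbf/s × 1.35582 → 50572.1 W
3500 W (already W)
171 kW × 1000 → 171000 W
Sum: 50572.1 + 3500 + 171000 = 225072 W
In hp: 225072 / 745.7 = 301.826 hp

302 hp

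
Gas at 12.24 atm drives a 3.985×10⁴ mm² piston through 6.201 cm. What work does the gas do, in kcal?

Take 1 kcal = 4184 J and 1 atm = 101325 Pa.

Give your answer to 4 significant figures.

0.7325 kcal

12.24 atm → 1.24022×10⁶ Pa
3.985×10⁴ mm² → 0.03985 m²
F = P × A = 1.24022×10⁶ × 0.03985 = 49422.8 N
6.201 cm → 0.06201 m
W = F × d = 49422.8 × 0.06201 = 3064.71 J
In kcal: 3064.71 / 4184 = 0.732483 kcal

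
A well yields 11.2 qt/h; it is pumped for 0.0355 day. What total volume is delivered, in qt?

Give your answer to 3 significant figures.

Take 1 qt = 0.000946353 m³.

9.54 qt

11.2 qt/h → 2.94421×10⁻⁶ m³/s
0.0355 day → 3067.2 s
V = Q × t = 2.94421×10⁻⁶ × 3067.2 = 0.00903048 m³
In qt: 0.00903048 / 0.000946353 = 9.5424 qt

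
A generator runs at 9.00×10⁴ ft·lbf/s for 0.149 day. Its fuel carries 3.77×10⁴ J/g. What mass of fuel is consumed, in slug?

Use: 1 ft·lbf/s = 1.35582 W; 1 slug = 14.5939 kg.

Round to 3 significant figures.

9.00×10⁴ ft·lbf/s → 122024 W
0.149 day → 12873.6 s
E = P × t = 122024 × 12873.6 = 1.57089×10⁹ J
3.77×10⁴ J/g → 3.77×10⁷ J/kg
m = E / e_s = 1.57089×10⁹ / 3.77×10⁷ = 41.6682 kg
In slug: 41.6682 / 14.5939 = 2.85518 slug

2.86 slug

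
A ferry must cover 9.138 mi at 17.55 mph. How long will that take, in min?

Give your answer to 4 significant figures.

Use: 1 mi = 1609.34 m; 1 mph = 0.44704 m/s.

9.138 mi × 1609.34 → 14706.1 m
17.55 mph × 0.44704 → 7.84555 m/s
t = d / v = 14706.1 m / 7.84555 m/s = 1874.45 s
1874.45 s ÷ (60 s/min) = 31.2408 min

31.24 min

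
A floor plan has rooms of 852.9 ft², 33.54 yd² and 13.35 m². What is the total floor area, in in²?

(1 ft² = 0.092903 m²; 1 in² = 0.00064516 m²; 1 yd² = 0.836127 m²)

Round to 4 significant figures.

852.9 ft² × 0.092903 = 79.237 m²
33.54 yd² × 0.836127 = 28.0437 m²
13.35 m² (already m²)
Total: 79.237 + 28.0437 + 13.35 = 120.631 m²
In in²: 120.631 / 0.00064516 = 186978 in²

1.870×10⁵ in²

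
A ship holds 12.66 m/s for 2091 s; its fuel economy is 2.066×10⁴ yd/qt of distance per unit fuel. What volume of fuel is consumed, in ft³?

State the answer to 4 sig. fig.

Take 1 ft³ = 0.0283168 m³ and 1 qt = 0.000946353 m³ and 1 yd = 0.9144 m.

d = v × t = 12.66 × 2091 = 26472.1 m
2.066×10⁴ yd/qt → 1.99624×10⁷ m/m³
V = d / (distance per unit fuel) = 26472.1 / 1.99624×10⁷ = 0.0013261 m³
In ft³: 0.0013261 / 0.0283168 = 0.0468309 ft³

0.04683 ft³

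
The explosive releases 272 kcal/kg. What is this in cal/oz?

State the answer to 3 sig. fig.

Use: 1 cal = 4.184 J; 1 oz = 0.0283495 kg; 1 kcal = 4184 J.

7710 cal/oz

272 kcal/kg × 4184 J/kcal = 1.13805×10⁶ J/kg
1.13805×10⁶ J/kg ÷ 4.184 J/cal × 0.0283495 kg/oz = 7711.08 cal/oz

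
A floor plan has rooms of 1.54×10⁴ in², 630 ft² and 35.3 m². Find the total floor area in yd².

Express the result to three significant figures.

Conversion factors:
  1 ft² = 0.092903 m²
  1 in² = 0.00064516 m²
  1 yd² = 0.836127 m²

1.54×10⁴ in² × 0.00064516 → 9.93546 m²
630 ft² × 0.092903 → 58.5289 m²
35.3 m² (already m²)
Combined: 9.93546 + 58.5289 + 35.3 = 103.764 m²
In yd²: 103.764 / 0.836127 = 124.101 yd²

124 yd²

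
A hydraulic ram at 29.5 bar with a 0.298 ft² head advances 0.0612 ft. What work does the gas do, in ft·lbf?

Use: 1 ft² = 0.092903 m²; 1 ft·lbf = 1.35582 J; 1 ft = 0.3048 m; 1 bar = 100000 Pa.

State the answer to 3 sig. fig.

29.5 bar → 2.95×10⁶ Pa
0.298 ft² → 0.0276851 m²
F = P × A = 2.95×10⁶ × 0.0276851 = 81671 N
0.0612 ft → 0.0186538 m
W = F × d = 81671 × 0.0186538 = 1523.47 J
In ft·lbf: 1523.47 / 1.35582 = 1123.65 ft·lbf

1120 ft·lbf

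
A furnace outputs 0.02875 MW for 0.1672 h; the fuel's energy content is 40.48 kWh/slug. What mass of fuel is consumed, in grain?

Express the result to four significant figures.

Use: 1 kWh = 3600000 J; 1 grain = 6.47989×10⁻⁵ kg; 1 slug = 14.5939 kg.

0.02875 MW → 28750 W
0.1672 h → 601.92 s
E = P × t = 28750 × 601.92 = 1.73052×10⁷ J
40.48 kWh/slug → 9.98554×10⁶ J/kg
m = E / e_s = 1.73052×10⁷ / 9.98554×10⁶ = 1.73303 kg
In grain: 1.73303 / 6.47989×10⁻⁵ = 26744.7 grain

2.674×10⁴ grain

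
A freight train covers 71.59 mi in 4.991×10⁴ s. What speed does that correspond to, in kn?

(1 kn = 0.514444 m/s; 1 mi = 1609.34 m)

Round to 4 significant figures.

71.59 mi × 1609.34 → 115213 m
v = d / t = 115213 m / 49910 s = 2.30842 m/s
2.30842 m/s ÷ (0.514444 m/s/kn) = 4.48721 kn

4.487 kn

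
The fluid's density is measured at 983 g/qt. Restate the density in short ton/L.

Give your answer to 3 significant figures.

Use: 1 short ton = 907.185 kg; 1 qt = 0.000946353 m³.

983 g/qt × 0.001 kg/g ÷ 0.000946353 m³/qt = 1038.72 kg/m³
1038.72 kg/m³ ÷ 907.185 kg/short ton × 0.001 m³/L = 0.00114499 short ton/L

0.00114 short ton/L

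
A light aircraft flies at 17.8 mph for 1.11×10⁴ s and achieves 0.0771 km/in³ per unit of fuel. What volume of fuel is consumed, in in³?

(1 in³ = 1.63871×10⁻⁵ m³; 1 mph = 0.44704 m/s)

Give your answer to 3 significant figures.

17.8 mph → 7.95731 m/s
d = v × t = 7.95731 × 11100 = 88326.1 m
0.0771 km/in³ → 4.70492×10⁶ m/m³
V = d / (distance per unit fuel) = 88326.1 / 4.70492×10⁶ = 0.0187731 m³
In in³: 0.0187731 / 1.63871×10⁻⁵ = 1145.6 in³

1150 in³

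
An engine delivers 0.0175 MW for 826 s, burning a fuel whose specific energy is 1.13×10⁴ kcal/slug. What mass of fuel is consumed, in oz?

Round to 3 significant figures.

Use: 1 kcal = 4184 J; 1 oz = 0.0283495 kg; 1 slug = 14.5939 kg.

157 oz

0.0175 MW → 17500 W
E = P × t = 17500 × 826 = 1.4455×10⁷ J
1.13×10⁴ kcal/slug → 3.23965×10⁶ J/kg
m = E / e_s = 1.4455×10⁷ / 3.23965×10⁶ = 4.4619 kg
In oz: 4.4619 / 0.0283495 = 157.389 oz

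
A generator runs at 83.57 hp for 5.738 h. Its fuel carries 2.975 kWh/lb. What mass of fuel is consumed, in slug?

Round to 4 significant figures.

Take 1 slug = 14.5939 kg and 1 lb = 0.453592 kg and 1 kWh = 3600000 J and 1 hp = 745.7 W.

83.57 hp → 62318.1 W
5.738 h → 20656.8 s
E = P × t = 62318.1 × 20656.8 = 1.28729×10⁹ J
2.975 kWh/lb → 2.36115×10⁷ J/kg
m = E / e_s = 1.28729×10⁹ / 2.36115×10⁷ = 54.5196 kg
In slug: 54.5196 / 14.5939 = 3.73578 slug

3.736 slug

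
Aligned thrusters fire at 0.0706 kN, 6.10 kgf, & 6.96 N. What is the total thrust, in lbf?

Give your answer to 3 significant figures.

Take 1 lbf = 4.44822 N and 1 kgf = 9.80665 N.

0.0706 kN × 1000 = 70.6 N
6.10 kgf × 9.80665 = 59.8206 N
6.96 N (already N)
Combined: 70.6 + 59.8206 + 6.96 = 137.381 N
In lbf: 137.381 / 4.44822 = 30.8845 lbf

30.9 lbf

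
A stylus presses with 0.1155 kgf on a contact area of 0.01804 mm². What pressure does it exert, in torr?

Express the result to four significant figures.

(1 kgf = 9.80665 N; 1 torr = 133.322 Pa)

0.1155 kgf × 9.80665 = 1.13267 N
0.01804 mm² × 10⁻⁶ = 1.804×10⁻⁸ m²
P = F / A = 1.13267 N / 1.804×10⁻⁸ m² = 6.27866×10⁷ Pa
6.27866×10⁷ Pa ÷ (133.322 Pa/torr) = 470940 torr

4.709×10⁵ torr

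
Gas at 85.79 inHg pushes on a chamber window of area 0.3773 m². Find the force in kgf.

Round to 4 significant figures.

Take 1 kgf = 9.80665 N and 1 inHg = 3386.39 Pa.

85.79 inHg × 3386.39 = 290518 Pa
F = P × A = 290518 Pa × 0.3773 m² = 109612 N
109612 N ÷ (9.80665 N/kgf) = 11177.3 kgf

1.118×10⁴ kgf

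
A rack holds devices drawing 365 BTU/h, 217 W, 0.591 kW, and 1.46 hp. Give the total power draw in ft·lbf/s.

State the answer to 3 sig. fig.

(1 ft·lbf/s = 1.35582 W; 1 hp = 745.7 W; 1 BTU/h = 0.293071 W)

1480 ft·lbf/s

365 BTU/h × 0.293071 = 106.971 W
217 W (already W)
0.591 kW × 1000 = 591 W
1.46 hp × 745.7 = 1088.72 W
Sum: 106.971 + 217 + 591 + 1088.72 = 2003.69 W
In ft·lbf/s: 2003.69 / 1.35582 = 1477.84 ft·lbf/s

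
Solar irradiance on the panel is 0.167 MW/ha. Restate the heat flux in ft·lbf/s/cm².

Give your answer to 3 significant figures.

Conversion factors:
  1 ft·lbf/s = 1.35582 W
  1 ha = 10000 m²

0.00123 ft·lbf/s/cm²

0.167 MW/ha × 1000000 W/MW ÷ 10000 m²/ha = 16.7 W/m²
16.7 W/m² ÷ 1.35582 W/ft·lbf/s × 0.0001 m²/cm² = 0.00123173 ft·lbf/s/cm²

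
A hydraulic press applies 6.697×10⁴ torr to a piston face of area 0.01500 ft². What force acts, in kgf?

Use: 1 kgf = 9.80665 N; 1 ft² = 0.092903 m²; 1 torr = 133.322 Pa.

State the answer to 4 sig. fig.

6.697×10⁴ torr × 133.322 → 8.92857×10⁶ Pa
0.01500 ft² × 0.092903 → 0.00139354 m²
F = P × A = 8.92857×10⁶ Pa × 0.00139354 m² = 12442.3 N
12442.3 N ÷ (9.80665 N/kgf) = 1268.76 kgf

1269 kgf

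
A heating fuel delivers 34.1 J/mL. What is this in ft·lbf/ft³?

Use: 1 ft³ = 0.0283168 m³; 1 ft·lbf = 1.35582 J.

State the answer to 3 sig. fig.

34.1 J/mL ÷ 10⁻⁶ m³/mL = 3.41×10⁷ J/m³
3.41×10⁷ J/m³ ÷ 1.35582 J/ft·lbf × 0.0283168 m³/ft³ = 712191 ft·lbf/ft³

7.12×10⁵ ft·lbf/ft³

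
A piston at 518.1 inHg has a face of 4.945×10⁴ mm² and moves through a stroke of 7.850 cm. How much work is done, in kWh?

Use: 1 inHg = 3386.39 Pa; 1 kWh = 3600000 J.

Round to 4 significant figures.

0.001892 kWh

518.1 inHg → 1.75449×10⁶ Pa
4.945×10⁴ mm² → 0.04945 m²
F = P × A = 1.75449×10⁶ × 0.04945 = 86759.5 N
7.850 cm → 0.0785 m
W = F × d = 86759.5 × 0.0785 = 6810.62 J
In kWh: 6810.62 / 3600000 = 0.00189184 kWh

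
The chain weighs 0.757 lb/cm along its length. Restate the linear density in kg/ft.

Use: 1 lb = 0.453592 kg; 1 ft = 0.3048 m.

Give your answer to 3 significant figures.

10.5 kg/ft

0.757 lb/cm × 0.453592 kg/lb ÷ 0.01 m/cm = 34.3369 kg/m
34.3369 kg/m × 0.3048 m/ft = 10.4659 kg/ft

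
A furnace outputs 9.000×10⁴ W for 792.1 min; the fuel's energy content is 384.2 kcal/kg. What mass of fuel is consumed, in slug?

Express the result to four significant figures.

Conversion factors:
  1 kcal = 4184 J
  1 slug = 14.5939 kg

182.3 slug

792.1 min → 47526 s
E = P × t = 90000 × 47526 = 4.27734×10⁹ J
384.2 kcal/kg → 1.60749×10⁶ J/kg
m = E / e_s = 4.27734×10⁹ / 1.60749×10⁶ = 2660.88 kg
In slug: 2660.88 / 14.5939 = 182.328 slug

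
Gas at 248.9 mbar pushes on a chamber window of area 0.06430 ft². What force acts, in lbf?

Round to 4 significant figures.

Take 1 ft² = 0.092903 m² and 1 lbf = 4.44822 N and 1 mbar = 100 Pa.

248.9 mbar × 100 = 24890 Pa
0.06430 ft² × 0.092903 = 0.00597366 m²
F = P × A = 24890 Pa × 0.00597366 m² = 148.684 N
148.684 N ÷ (4.44822 N/lbf) = 33.4255 lbf

33.43 lbf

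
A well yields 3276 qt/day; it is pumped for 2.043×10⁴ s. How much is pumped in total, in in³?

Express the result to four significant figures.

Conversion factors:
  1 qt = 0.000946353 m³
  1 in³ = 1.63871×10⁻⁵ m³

4.474×10⁴ in³

3276 qt/day → 3.58826×10⁻⁵ m³/s
V = Q × t = 3.58826×10⁻⁵ × 20430 = 0.733082 m³
In in³: 0.733082 / 1.63871×10⁻⁵ = 44735.3 in³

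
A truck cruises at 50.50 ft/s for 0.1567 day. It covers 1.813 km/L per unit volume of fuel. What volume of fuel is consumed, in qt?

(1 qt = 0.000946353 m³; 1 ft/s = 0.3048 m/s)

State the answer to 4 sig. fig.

50.50 ft/s → 15.3924 m/s
0.1567 day → 13538.9 s
d = v × t = 15.3924 × 13538.9 = 208396 m
1.813 km/L → 1.813×10⁶ m/m³
V = d / (distance per unit fuel) = 208396 / 1.813×10⁶ = 0.114945 m³
In qt: 0.114945 / 0.000946353 = 121.461 qt

121.5 qt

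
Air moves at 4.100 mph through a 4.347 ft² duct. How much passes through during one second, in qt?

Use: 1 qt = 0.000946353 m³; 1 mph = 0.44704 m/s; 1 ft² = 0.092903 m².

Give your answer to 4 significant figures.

4.100 mph × 0.44704 → 1.83286 m/s
4.347 ft² × 0.092903 → 0.403849 m²
V = v × A × t = 1.83286 m/s × 0.403849 m² × 1 s = 0.740199 m³
0.740199 m³ ÷ (0.000946353 m³/qt) = 782.16 qt

782.2 qt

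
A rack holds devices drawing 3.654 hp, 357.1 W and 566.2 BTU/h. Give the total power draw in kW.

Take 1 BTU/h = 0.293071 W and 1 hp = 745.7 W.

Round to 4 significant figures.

3.248 kW

3.654 hp × 745.7 = 2724.79 W
357.1 W (already W)
566.2 BTU/h × 0.293071 = 165.937 W
Combined: 2724.79 + 357.1 + 165.937 = 3247.83 W
In kW: 3247.83 / 1000 = 3.24783 kW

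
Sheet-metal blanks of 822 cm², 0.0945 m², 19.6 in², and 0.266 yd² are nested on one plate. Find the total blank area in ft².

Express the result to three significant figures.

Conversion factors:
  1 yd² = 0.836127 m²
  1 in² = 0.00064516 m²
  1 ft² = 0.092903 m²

4.43 ft²

822 cm² × 0.0001 = 0.0822 m²
0.0945 m² (already m²)
19.6 in² × 0.00064516 = 0.0126451 m²
0.266 yd² × 0.836127 = 0.22241 m²
Sum: 0.0822 + 0.0945 + 0.0126451 + 0.22241 = 0.411755 m²
In ft²: 0.411755 / 0.092903 = 4.4321 ft²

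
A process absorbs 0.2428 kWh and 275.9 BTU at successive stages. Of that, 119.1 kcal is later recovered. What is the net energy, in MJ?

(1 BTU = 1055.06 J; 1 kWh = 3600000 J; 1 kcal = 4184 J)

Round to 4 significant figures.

0.2428 kWh × 3600000 = 874080 J
275.9 BTU × 1055.06 = 291091 J
119.1 kcal × 4184 = 498314 J
Sum: 874080 + 291091 − 498314 = 666857 J
In MJ: 666857 / 1000000 = 0.666857 MJ

0.6669 MJ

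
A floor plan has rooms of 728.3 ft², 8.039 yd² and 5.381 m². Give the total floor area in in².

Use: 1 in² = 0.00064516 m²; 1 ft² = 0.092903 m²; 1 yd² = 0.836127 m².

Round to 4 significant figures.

728.3 ft² × 0.092903 → 67.6613 m²
8.039 yd² × 0.836127 → 6.72162 m²
5.381 m² (already m²)
Total: 67.6613 + 6.72162 + 5.381 = 79.7639 m²
In in²: 79.7639 / 0.00064516 = 123634 in²

1.236×10⁵ in²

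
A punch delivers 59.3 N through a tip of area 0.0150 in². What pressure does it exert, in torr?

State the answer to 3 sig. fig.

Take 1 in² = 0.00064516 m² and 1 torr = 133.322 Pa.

0.0150 in² × 0.00064516 → 9.6774×10⁻⁶ m²
P = F / A = 59.3 N / 9.6774×10⁻⁶ m² = 6.12768×10⁶ Pa
6.12768×10⁶ Pa ÷ (133.322 Pa/torr) = 45961.5 torr

4.60×10⁴ torr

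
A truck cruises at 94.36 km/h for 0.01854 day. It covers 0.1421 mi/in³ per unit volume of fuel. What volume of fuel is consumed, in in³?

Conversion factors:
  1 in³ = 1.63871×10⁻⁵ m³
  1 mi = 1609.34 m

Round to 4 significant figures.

183.6 in³

94.36 km/h → 26.2111 m/s
0.01854 day → 1601.86 s
d = v × t = 26.2111 × 1601.86 = 41986.5 m
0.1421 mi/in³ → 1.39553×10⁷ m/m³
V = d / (distance per unit fuel) = 41986.5 / 1.39553×10⁷ = 0.00300864 m³
In in³: 0.00300864 / 1.63871×10⁻⁵ = 183.598 in³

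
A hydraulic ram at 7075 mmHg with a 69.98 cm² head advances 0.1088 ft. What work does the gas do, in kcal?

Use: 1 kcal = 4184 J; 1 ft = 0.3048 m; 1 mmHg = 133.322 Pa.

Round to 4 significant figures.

7075 mmHg → 943253 Pa
69.98 cm² → 0.006998 m²
F = P × A = 943253 × 0.006998 = 6600.88 N
0.1088 ft → 0.0331622 m
W = F × d = 6600.88 × 0.0331622 = 218.9 J
In kcal: 218.9 / 4184 = 0.0523184 kcal

0.05232 kcal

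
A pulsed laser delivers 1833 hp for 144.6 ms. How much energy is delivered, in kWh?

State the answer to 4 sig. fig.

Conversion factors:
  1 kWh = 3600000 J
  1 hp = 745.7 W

0.05490 kWh

1833 hp × 745.7 → 1.36687×10⁶ W
144.6 ms × 0.001 → 0.1446 s
E = P × t = 1.36687×10⁶ W × 0.1446 s = 197649 J
197649 J ÷ (3600000 J/kWh) = 0.0549025 kWh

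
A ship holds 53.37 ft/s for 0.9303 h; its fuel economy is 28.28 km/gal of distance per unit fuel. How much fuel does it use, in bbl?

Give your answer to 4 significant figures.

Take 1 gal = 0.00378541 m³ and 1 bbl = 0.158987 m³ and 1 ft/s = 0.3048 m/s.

53.37 ft/s → 16.2672 m/s
0.9303 h → 3349.08 s
d = v × t = 16.2672 × 3349.08 = 54480.2 m
28.28 km/gal → 7.47079×10⁶ m/m³
V = d / (distance per unit fuel) = 54480.2 / 7.47079×10⁶ = 0.00729243 m³
In bbl: 0.00729243 / 0.158987 = 0.0458681 bbl

0.04587 bbl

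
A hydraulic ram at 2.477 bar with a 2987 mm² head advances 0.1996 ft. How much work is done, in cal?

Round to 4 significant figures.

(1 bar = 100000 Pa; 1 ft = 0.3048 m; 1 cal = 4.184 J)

2.477 bar → 247700 Pa
2987 mm² → 0.002987 m²
F = P × A = 247700 × 0.002987 = 739.88 N
0.1996 ft → 0.0608381 m
W = F × d = 739.88 × 0.0608381 = 45.0129 J
In cal: 45.0129 / 4.184 = 10.7583 cal

10.76 cal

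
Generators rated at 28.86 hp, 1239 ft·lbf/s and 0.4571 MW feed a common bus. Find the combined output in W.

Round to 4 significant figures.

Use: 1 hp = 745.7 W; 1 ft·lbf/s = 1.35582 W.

4.803×10⁵ W

28.86 hp × 745.7 → 21520.9 W
1239 ft·lbf/s × 1.35582 → 1679.86 W
0.4571 MW × 1000000 → 457100 W
Combined: 21520.9 + 1679.86 + 457100 = 480301 W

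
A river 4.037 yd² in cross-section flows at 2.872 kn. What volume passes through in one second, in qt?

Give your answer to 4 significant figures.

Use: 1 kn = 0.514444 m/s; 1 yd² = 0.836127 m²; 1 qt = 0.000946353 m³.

2.872 kn × 0.514444 → 1.47748 m/s
4.037 yd² × 0.836127 → 3.37544 m²
V = v × A × t = 1.47748 m/s × 3.37544 m² × 1 s = 4.98715 m³
4.98715 m³ ÷ (0.000946353 m³/qt) = 5269.86 qt

5270 qt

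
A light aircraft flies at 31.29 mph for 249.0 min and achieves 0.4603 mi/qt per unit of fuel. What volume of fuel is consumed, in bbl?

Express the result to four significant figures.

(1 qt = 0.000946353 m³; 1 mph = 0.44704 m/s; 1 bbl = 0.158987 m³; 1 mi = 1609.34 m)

31.29 mph → 13.9879 m/s
249.0 min → 14940 s
d = v × t = 13.9879 × 14940 = 208979 m
0.4603 mi/qt → 782773 m/m³
V = d / (distance per unit fuel) = 208979 / 782773 = 0.266973 m³
In bbl: 0.266973 / 0.158987 = 1.67921 bbl

1.679 bbl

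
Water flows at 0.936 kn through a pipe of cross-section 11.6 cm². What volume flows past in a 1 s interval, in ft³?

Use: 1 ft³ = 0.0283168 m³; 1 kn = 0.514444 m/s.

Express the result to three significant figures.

0.0197 ft³

0.936 kn × 0.514444 → 0.48152 m/s
11.6 cm² × 0.0001 → 0.00116 m²
V = v × A × t = 0.48152 m/s × 0.00116 m² × 1 s = 5.58563×10⁻⁴ m³
5.58563×10⁻⁴ m³ ÷ (0.0283168 m³/ft³) = 0.0197255 ft³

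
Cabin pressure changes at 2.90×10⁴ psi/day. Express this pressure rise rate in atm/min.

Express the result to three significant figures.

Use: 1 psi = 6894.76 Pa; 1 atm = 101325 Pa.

1.37 atm/min

2.90×10⁴ psi/day × 6894.76 Pa/psi ÷ 86400 s/day = 2314.21 Pa/s
2314.21 Pa/s ÷ 101325 Pa/atm × 60 s/min = 1.37037 atm/min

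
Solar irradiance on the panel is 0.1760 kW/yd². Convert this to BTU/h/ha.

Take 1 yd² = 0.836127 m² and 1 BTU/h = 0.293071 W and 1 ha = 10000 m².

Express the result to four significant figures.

7.182×10⁶ BTU/h/ha

0.1760 kW/yd² × 1000 W/kW ÷ 0.836127 m²/yd² = 210.494 W/m²
210.494 W/m² ÷ 0.293071 W/BTU/h × 10000 m²/ha = 7.18236×10⁶ BTU/h/ha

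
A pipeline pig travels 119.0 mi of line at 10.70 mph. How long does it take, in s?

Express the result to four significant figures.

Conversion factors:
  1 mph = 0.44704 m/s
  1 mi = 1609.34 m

4.004×10⁴ s

119.0 mi × 1609.34 → 191511 m
10.70 mph × 0.44704 → 4.78333 m/s
t = d / v = 191511 m / 4.78333 m/s = 40037.2 s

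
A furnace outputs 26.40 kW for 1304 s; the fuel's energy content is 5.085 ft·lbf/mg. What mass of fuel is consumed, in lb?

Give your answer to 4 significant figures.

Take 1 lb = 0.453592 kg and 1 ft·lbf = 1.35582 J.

26.40 kW → 26400 W
E = P × t = 26400 × 1304 = 3.44256×10⁷ J
5.085 ft·lbf/mg → 6.89434×10⁶ J/kg
m = E / e_s = 3.44256×10⁷ / 6.89434×10⁶ = 4.99331 kg
In lb: 4.99331 / 0.453592 = 11.0084 lb

11.01 lb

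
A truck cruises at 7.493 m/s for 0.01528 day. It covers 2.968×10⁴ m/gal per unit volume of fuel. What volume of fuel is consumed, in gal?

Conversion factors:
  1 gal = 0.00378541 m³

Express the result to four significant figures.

0.3333 gal

0.01528 day → 1320.19 s
d = v × t = 7.493 × 1320.19 = 9892.18 m
2.968×10⁴ m/gal → 7.84063×10⁶ m/m³
V = d / (distance per unit fuel) = 9892.18 / 7.84063×10⁶ = 0.00126166 m³
In gal: 0.00126166 / 0.00378541 = 0.333295 gal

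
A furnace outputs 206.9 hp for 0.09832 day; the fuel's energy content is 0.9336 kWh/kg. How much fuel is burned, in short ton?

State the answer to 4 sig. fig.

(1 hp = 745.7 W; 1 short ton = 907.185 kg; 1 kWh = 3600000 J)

206.9 hp → 154285 W
0.09832 day → 8494.85 s
E = P × t = 154285 × 8494.85 = 1.31063×10⁹ J
0.9336 kWh/kg → 3.36096×10⁶ J/kg
m = E / e_s = 1.31063×10⁹ / 3.36096×10⁶ = 389.957 kg
In short ton: 389.957 / 907.185 = 0.429854 short ton

0.4299 short ton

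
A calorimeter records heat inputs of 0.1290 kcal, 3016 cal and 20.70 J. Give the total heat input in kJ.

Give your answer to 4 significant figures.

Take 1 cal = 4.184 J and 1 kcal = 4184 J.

13.18 kJ

0.1290 kcal × 4184 = 539.736 J
3016 cal × 4.184 = 12618.9 J
20.70 J (already J)
Combined: 539.736 + 12618.9 + 20.7 = 13179.3 J
In kJ: 13179.3 / 1000 = 13.1793 kJ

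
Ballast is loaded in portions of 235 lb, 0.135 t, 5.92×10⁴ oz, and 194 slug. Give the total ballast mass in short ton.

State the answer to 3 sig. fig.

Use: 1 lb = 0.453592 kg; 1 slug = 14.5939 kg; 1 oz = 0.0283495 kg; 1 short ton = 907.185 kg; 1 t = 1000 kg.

5.24 short ton

235 lb × 0.453592 → 106.594 kg
0.135 t × 1000 → 135 kg
5.92×10⁴ oz × 0.0283495 → 1678.29 kg
194 slug × 14.5939 → 2831.22 kg
Total: 106.594 + 135 + 1678.29 + 2831.22 = 4751.1 kg
In short ton: 4751.1 / 907.185 = 5.23719 short ton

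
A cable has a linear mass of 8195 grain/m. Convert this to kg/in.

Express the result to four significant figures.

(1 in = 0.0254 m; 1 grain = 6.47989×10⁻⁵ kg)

8195 grain/m × 6.47989×10⁻⁵ kg/grain = 0.531027 kg/m
0.531027 kg/m × 0.0254 m/in = 0.0134881 kg/in

0.01349 kg/in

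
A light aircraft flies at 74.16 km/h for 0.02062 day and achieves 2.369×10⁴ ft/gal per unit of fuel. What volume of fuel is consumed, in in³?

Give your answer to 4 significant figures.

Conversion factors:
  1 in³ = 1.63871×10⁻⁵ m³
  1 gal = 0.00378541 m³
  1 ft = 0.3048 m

1174 in³

74.16 km/h → 20.6 m/s
0.02062 day → 1781.57 s
d = v × t = 20.6 × 1781.57 = 36700.3 m
2.369×10⁴ ft/gal → 1.90751×10⁶ m/m³
V = d / (distance per unit fuel) = 36700.3 / 1.90751×10⁶ = 0.0192399 m³
In in³: 0.0192399 / 1.63871×10⁻⁵ = 1174.09 in³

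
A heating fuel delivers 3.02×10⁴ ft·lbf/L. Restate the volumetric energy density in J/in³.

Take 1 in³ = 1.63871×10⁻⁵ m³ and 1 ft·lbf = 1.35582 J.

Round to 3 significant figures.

671 J/in³

3.02×10⁴ ft·lbf/L × 1.35582 J/ft·lbf ÷ 0.001 m³/L = 4.09458×10⁷ J/m³
4.09458×10⁷ J/m³ × 1.63871×10⁻⁵ m³/in³ = 670.983 J/in³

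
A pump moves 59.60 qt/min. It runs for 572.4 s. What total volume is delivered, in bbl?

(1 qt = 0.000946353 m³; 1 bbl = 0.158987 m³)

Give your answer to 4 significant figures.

3.384 bbl

59.60 qt/min → 9.40044×10⁻⁴ m³/s
V = Q × t = 9.40044×10⁻⁴ × 572.4 = 0.538081 m³
In bbl: 0.538081 / 0.158987 = 3.38443 bbl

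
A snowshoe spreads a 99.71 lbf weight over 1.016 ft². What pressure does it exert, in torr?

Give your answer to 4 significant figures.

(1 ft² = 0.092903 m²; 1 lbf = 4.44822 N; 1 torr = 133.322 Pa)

35.25 torr

99.71 lbf × 4.44822 → 443.532 N
1.016 ft² × 0.092903 → 0.0943894 m²
P = F / A = 443.532 N / 0.0943894 m² = 4698.96 Pa
4698.96 Pa ÷ (133.322 Pa/torr) = 35.2452 torr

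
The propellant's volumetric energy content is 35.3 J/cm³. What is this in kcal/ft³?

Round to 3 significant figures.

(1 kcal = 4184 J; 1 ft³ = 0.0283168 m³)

239 kcal/ft³

35.3 J/cm³ ÷ 10⁻⁶ m³/cm³ = 3.53×10⁷ J/m³
3.53×10⁷ J/m³ ÷ 4184 J/kcal × 0.0283168 m³/ft³ = 238.906 kcal/ft³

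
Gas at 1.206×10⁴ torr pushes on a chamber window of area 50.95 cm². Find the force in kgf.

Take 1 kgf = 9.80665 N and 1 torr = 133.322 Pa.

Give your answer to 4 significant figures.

1.206×10⁴ torr × 133.322 = 1.60786×10⁶ Pa
50.95 cm² × 0.0001 = 0.005095 m²
F = P × A = 1.60786×10⁶ Pa × 0.005095 m² = 8192.05 N
8192.05 N ÷ (9.80665 N/kgf) = 835.357 kgf

835.4 kgf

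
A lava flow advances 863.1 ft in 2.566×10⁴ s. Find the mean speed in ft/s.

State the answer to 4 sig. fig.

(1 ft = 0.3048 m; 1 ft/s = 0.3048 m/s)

0.03364 ft/s

863.1 ft × 0.3048 → 263.073 m
v = d / t = 263.073 m / 25660 s = 0.0102523 m/s
0.0102523 m/s ÷ (0.3048 m/s/ft/s) = 0.0336362 ft/s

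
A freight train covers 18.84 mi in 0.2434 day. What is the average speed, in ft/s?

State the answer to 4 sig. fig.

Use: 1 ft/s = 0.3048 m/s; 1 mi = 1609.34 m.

18.84 mi × 1609.34 = 30320 m
0.2434 day × 86400 = 21029.8 s
v = d / t = 30320 m / 21029.8 s = 1.44176 m/s
1.44176 m/s ÷ (0.3048 m/s/ft/s) = 4.73018 ft/s

4.730 ft/s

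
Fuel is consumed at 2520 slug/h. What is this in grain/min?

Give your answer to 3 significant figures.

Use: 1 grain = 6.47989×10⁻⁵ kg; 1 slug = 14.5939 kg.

2520 slug/h × 14.5939 kg/slug ÷ 3600 s/h = 10.2157 kg/s
10.2157 kg/s ÷ 6.47989×10⁻⁵ kg/grain × 60 s/min = 9.45914×10⁶ grain/min

9.46×10⁶ grain/min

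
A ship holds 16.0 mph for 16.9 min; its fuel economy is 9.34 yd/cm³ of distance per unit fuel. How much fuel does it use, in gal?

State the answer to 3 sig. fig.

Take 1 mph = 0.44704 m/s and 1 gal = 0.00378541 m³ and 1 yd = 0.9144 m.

16.0 mph → 7.15264 m/s
16.9 min → 1014 s
d = v × t = 7.15264 × 1014 = 7252.78 m
9.34 yd/cm³ → 8.5405×10⁶ m/m³
V = d / (distance per unit fuel) = 7252.78 / 8.5405×10⁶ = 8.49222×10⁻⁴ m³
In gal: 8.49222×10⁻⁴ / 0.00378541 = 0.224341 gal

0.224 gal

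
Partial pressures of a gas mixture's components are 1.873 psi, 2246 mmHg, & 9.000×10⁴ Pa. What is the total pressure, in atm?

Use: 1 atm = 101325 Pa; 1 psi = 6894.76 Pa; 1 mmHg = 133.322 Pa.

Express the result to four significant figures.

1.873 psi × 6894.76 = 12913.9 Pa
2246 mmHg × 133.322 = 299441 Pa
9.000×10⁴ Pa (already Pa)
Combined: 12913.9 + 299441 + 90000 = 402355 Pa
In atm: 402355 / 101325 = 3.97094 atm

3.971 atm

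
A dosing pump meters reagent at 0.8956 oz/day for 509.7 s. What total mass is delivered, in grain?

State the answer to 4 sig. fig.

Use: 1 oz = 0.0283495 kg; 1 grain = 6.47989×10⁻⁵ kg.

2.311 grain

0.8956 oz/day → 2.93864×10⁻⁷ kg/s
m = ṁ × t = 2.93864×10⁻⁷ × 509.7 = 1.49782×10⁻⁴ kg
In grain: 1.49782×10⁻⁴ / 6.47989×10⁻⁵ = 2.31149 grain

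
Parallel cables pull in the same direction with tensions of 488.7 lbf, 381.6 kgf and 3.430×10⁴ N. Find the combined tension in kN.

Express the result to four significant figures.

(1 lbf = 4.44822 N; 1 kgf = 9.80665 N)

40.22 kN

488.7 lbf × 4.44822 → 2173.85 N
381.6 kgf × 9.80665 → 3742.22 N
3.430×10⁴ N (already N)
Total: 2173.85 + 3742.22 + 34300 = 40216.1 N
In kN: 40216.1 / 1000 = 40.2161 kN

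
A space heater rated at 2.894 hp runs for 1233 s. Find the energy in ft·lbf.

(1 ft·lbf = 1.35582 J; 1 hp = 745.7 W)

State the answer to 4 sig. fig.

1.963×10⁶ ft·lbf

2.894 hp × 745.7 → 2158.06 W
E = P × t = 2158.06 W × 1233 s = 2.66089×10⁶ J
2.66089×10⁶ J ÷ (1.35582 J/ft·lbf) = 1.96257×10⁶ ft·lbf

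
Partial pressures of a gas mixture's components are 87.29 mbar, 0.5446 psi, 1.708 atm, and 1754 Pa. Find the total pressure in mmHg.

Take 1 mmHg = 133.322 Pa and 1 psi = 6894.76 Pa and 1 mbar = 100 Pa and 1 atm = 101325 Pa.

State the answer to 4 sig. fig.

1405 mmHg

87.29 mbar × 100 → 8729 Pa
0.5446 psi × 6894.76 → 3754.89 Pa
1.708 atm × 101325 → 173063 Pa
1754 Pa (already Pa)
Combined: 8729 + 3754.89 + 173063 + 1754 = 187301 Pa
In mmHg: 187301 / 133.322 = 1404.88 mmHg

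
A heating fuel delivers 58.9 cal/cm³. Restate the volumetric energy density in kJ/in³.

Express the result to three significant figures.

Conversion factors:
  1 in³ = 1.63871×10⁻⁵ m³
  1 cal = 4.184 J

58.9 cal/cm³ × 4.184 J/cal ÷ 10⁻⁶ m³/cm³ = 2.46438×10⁸ J/m³
2.46438×10⁸ J/m³ ÷ 1000 J/kJ × 1.63871×10⁻⁵ m³/in³ = 4.0384 kJ/in³

4.04 kJ/in³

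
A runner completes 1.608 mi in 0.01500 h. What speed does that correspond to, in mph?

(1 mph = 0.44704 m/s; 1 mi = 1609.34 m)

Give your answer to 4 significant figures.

1.608 mi × 1609.34 = 2587.82 m
0.01500 h × 3600 = 54 s
v = d / t = 2587.82 m / 54 s = 47.9226 m/s
47.9226 m/s ÷ (0.44704 m/s/mph) = 107.2 mph

107.2 mph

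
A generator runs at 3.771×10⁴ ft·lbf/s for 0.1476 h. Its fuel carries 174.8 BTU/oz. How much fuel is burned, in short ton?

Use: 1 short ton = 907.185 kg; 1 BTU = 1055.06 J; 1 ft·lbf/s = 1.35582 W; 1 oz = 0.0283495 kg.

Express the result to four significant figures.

3.771×10⁴ ft·lbf/s → 51128 W
0.1476 h → 531.36 s
E = P × t = 51128 × 531.36 = 2.71674×10⁷ J
174.8 BTU/oz → 6.50539×10⁶ J/kg
m = E / e_s = 2.71674×10⁷ / 6.50539×10⁶ = 4.17614 kg
In short ton: 4.17614 / 907.185 = 0.00460341 short ton

0.004603 short ton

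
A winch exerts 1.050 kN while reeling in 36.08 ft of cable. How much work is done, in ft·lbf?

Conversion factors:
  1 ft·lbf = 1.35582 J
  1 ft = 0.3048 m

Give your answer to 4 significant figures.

1.050 kN × 1000 → 1050 N
36.08 ft × 0.3048 → 10.9972 m
W = F × d = 1050 N × 10.9972 m = 11547.1 J
11547.1 J ÷ (1.35582 J/ft·lbf) = 8516.69 ft·lbf

8517 ft·lbf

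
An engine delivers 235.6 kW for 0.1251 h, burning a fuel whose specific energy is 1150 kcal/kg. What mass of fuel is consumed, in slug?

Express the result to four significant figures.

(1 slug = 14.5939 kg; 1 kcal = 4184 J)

1.511 slug

235.6 kW → 235600 W
0.1251 h → 450.36 s
E = P × t = 235600 × 450.36 = 1.06105×10⁸ J
1150 kcal/kg → 4.8116×10⁶ J/kg
m = E / e_s = 1.06105×10⁸ / 4.8116×10⁶ = 22.0519 kg
In slug: 22.0519 / 14.5939 = 1.51104 slug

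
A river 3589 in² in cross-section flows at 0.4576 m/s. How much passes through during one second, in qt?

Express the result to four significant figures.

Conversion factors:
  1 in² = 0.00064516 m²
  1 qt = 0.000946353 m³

1120 qt

3589 in² × 0.00064516 = 2.31548 m²
V = v × A × t = 0.4576 m/s × 2.31548 m² × 1 s = 1.05956 m³
1.05956 m³ ÷ (0.000946353 m³/qt) = 1119.62 qt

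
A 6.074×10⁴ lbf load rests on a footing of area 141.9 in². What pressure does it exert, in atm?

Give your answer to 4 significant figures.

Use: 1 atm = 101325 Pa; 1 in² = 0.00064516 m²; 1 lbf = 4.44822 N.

6.074×10⁴ lbf × 4.44822 = 270185 N
141.9 in² × 0.00064516 = 0.0915482 m²
P = F / A = 270185 N / 0.0915482 m² = 2.95129×10⁶ Pa
2.95129×10⁶ Pa ÷ (101325 Pa/atm) = 29.127 atm

29.13 atm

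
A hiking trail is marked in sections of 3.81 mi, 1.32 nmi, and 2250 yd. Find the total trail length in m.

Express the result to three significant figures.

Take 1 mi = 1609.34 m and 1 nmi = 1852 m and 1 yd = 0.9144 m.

1.06×10⁴ m

3.81 mi × 1609.34 = 6131.59 m
1.32 nmi × 1852 = 2444.64 m
2250 yd × 0.9144 = 2057.4 m
Combined: 6131.59 + 2444.64 + 2057.4 = 10633.6 m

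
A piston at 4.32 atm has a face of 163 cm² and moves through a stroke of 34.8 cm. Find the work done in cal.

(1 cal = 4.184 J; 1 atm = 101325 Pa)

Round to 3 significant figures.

593 cal

4.32 atm → 437724 Pa
163 cm² → 0.0163 m²
F = P × A = 437724 × 0.0163 = 7134.9 N
34.8 cm → 0.348 m
W = F × d = 7134.9 × 0.348 = 2482.95 J
In cal: 2482.95 / 4.184 = 593.439 cal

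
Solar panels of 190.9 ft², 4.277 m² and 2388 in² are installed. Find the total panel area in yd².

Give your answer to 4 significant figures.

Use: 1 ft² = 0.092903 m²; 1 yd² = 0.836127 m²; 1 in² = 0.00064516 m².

190.9 ft² × 0.092903 = 17.7352 m²
4.277 m² (already m²)
2388 in² × 0.00064516 = 1.54064 m²
Sum: 17.7352 + 4.277 + 1.54064 = 23.5528 m²
In yd²: 23.5528 / 0.836127 = 28.1689 yd²

28.17 yd²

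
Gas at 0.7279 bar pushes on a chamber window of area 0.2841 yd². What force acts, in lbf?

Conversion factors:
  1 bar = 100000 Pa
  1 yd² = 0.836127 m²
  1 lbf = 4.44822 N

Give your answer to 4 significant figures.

3887 lbf

0.7279 bar × 100000 → 72790 Pa
0.2841 yd² × 0.836127 → 0.237544 m²
F = P × A = 72790 Pa × 0.237544 m² = 17290.8 N
17290.8 N ÷ (4.44822 N/lbf) = 3887.13 lbf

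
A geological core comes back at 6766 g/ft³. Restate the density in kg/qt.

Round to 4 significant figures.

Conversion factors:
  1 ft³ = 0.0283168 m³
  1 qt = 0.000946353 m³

0.2261 kg/qt

6766 g/ft³ × 0.001 kg/g ÷ 0.0283168 m³/ft³ = 238.939 kg/m³
238.939 kg/m³ × 0.000946353 m³/qt = 0.226121 kg/qt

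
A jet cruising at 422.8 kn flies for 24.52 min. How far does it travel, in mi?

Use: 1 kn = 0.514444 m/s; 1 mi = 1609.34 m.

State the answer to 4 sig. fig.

422.8 kn × 0.514444 = 217.507 m/s
24.52 min × 60 = 1471.2 s
d = v × t = 217.507 m/s × 1471.2 s = 319996 m
319996 m ÷ (1609.34 m/mi) = 198.837 mi

198.8 mi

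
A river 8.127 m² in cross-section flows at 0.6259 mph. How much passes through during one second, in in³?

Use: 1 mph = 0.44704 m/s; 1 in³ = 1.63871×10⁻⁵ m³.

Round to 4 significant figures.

0.6259 mph × 0.44704 → 0.279802 m/s
V = v × A × t = 0.279802 m/s × 8.127 m² × 1 s = 2.27395 m³
2.27395 m³ ÷ (1.63871×10⁻⁵ m³/in³) = 138765 in³

1.388×10⁵ in³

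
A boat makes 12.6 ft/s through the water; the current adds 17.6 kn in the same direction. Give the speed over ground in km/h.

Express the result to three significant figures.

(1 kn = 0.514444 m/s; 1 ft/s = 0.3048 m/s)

46.4 km/h

12.6 ft/s × 0.3048 = 3.84048 m/s
17.6 kn × 0.514444 = 9.05421 m/s
Sum: 3.84048 + 9.05421 = 12.8947 m/s
In km/h: 12.8947 / (1/3.6) = 46.4209 km/h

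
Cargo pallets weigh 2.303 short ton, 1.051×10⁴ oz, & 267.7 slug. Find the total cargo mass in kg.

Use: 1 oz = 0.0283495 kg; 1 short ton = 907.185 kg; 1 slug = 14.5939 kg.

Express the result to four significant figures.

2.303 short ton × 907.185 = 2089.25 kg
1.051×10⁴ oz × 0.0283495 = 297.953 kg
267.7 slug × 14.5939 = 3906.79 kg
Sum: 2089.25 + 297.953 + 3906.79 = 6293.99 kg

6294 kg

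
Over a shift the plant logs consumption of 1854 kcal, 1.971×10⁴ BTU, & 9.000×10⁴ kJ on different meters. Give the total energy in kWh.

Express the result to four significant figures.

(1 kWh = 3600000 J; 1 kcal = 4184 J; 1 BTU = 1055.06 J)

32.93 kWh

1854 kcal × 4184 = 7.75714×10⁶ J
1.971×10⁴ BTU × 1055.06 = 2.07952×10⁷ J
9.000×10⁴ kJ × 1000 = 9×10⁷ J
Total: 7.75714×10⁶ + 2.07952×10⁷ + 9×10⁷ = 1.18552×10⁸ J
In kWh: 1.18552×10⁸ / 3600000 = 32.9311 kWh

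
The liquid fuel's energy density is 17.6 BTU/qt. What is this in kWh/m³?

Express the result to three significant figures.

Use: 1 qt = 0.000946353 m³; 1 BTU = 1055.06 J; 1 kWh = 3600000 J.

5.45 kWh/m³

17.6 BTU/qt × 1055.06 J/BTU ÷ 0.000946353 m³/qt = 1.96217×10⁷ J/m³
1.96217×10⁷ J/m³ ÷ 3600000 J/kWh = 5.45047 kWh/m³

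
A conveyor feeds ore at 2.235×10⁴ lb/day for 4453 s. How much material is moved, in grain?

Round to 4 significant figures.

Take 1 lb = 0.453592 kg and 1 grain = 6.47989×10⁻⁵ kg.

2.235×10⁴ lb/day → 0.117335 kg/s
m = ṁ × t = 0.117335 × 4453 = 522.493 kg
In grain: 522.493 / 6.47989×10⁻⁵ = 8.0633×10⁶ grain

8.063×10⁶ grain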